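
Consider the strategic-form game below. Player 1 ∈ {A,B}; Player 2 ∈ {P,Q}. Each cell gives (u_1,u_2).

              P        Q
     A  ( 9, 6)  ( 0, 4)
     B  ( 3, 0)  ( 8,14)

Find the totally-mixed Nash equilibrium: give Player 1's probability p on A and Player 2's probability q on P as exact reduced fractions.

P1 indiff ⇒ q·9+(1-q)·0 = q·3+(1-q)·8 ⇒ q(6) = (1-q)(8) ⇒ q = 4/7
P2 indiff ⇒ p·6+(1-p)·0 = p·4+(1-p)·14 ⇒ p(2) = (1-p)(14) ⇒ p = 7/8

(p,q) = (7/8, 4/7)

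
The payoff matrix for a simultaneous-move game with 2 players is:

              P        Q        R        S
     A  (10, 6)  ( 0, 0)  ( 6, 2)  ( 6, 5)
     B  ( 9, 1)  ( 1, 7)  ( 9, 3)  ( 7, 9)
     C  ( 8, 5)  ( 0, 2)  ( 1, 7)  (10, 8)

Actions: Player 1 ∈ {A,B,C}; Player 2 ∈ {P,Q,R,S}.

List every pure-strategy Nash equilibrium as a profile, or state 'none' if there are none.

(A,P): NE
(A,Q): not NE [P1→B gives 1>0; P2→P gives 6>0]
(A,R): not NE [P1→B gives 9>6; P2→P gives 6>2]
(A,S): not NE [P1→C gives 10>6; P2→P gives 6>5]
(B,P): not NE [P1→A gives 10>9; P2→S gives 9>1]
(B,Q): not NE [P2→S gives 9>7]
(B,R): not NE [P2→S gives 9>3]
(B,S): not NE [P1→C gives 10>7]
(C,P): not NE [P1→A gives 10>8; P2→S gives 8>5]
(C,Q): not NE [P1→B gives 1>0; P2→S gives 8>2]
(C,R): not NE [P1→B gives 9>1; P2→S gives 8>7]
(C,S): NE

NE set: (A,P), (C,S)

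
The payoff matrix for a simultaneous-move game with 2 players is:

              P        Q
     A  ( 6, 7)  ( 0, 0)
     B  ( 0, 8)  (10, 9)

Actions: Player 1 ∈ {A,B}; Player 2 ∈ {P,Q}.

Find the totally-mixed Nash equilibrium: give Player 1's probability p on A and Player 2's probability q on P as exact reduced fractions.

P1 indiff ⇒ q·6+(1-q)·0 = q·0+(1-q)·10 ⇒ q(6) = (1-q)(10) ⇒ q = 5/8
P2 indiff ⇒ p·7+(1-p)·8 = p·0+(1-p)·9 ⇒ p(7) = (1-p)(1) ⇒ p = 1/8

(p,q) = (1/8, 5/8)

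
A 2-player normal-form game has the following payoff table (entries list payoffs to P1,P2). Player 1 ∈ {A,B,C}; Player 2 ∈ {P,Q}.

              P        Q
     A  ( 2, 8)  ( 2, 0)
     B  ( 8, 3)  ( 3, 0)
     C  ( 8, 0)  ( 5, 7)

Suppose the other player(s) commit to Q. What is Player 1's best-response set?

BR_1 = {C}

u_1(A vs Q) = 2
u_1(B vs Q) = 3
u_1(C vs Q) = 5
max payoff 5 at {C}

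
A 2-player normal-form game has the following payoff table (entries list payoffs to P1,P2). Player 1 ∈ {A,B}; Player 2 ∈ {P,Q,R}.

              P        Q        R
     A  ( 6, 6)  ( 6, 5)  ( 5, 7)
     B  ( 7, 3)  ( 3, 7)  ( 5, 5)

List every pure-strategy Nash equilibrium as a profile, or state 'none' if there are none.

PSNE = {(A,R)}

(A,P): not NE [P1→B gives 7>6; P2→R gives 7>6]
(A,Q): not NE [P2→R gives 7>5]
(A,R): NE
(B,P): not NE [P2→Q gives 7>3]
(B,Q): not NE [P1→A gives 6>3]
(B,R): not NE [P2→Q gives 7>5]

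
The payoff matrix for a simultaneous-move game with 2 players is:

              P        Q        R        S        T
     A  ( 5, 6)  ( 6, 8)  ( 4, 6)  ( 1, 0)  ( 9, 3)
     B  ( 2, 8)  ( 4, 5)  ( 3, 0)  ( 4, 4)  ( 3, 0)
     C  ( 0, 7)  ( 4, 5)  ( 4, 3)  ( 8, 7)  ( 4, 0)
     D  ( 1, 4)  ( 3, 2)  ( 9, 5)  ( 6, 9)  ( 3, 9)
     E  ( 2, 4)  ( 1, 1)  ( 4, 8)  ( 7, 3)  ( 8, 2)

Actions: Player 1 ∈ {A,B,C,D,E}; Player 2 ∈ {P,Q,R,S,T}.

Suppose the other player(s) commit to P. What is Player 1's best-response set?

BR_1 = {A}

u_1(A vs P) = 5
u_1(B vs P) = 2
u_1(C vs P) = 0
u_1(D vs P) = 1
u_1(E vs P) = 2
max payoff 5 at {A}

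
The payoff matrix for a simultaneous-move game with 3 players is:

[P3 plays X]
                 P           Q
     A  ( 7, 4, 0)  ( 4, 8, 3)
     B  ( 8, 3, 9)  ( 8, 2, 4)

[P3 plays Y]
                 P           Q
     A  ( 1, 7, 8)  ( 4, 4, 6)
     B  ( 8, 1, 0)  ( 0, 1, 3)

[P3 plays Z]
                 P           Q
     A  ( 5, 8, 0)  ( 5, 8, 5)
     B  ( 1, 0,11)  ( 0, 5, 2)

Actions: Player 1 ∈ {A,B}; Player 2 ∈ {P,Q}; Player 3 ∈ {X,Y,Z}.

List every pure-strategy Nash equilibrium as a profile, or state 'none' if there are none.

PSNE: ∅

(A,P,X): not NE [P1→B gives 8>7; P2→Q gives 8>4; P3→Y gives 8>0]
(A,P,Y): not NE [P1→B gives 8>1]
(A,P,Z): not NE [P3→Y gives 8>0]
(A,Q,X): not NE [P1→B gives 8>4; P3→Y gives 6>3]
(A,Q,Y): not NE [P2→P gives 7>4]
(A,Q,Z): not NE [P3→Y gives 6>5]
(B,P,X): not NE [P3→Z gives 11>9]
(B,P,Y): not NE [P3→Z gives 11>0]
(B,P,Z): not NE [P1→A gives 5>1; P2→Q gives 5>0]
(B,Q,X): not NE [P2→P gives 3>2]
(B,Q,Y): not NE [P1→A gives 4>0; P3→X gives 4>3]
(B,Q,Z): not NE [P1→A gives 5>0; P3→X gives 4>2]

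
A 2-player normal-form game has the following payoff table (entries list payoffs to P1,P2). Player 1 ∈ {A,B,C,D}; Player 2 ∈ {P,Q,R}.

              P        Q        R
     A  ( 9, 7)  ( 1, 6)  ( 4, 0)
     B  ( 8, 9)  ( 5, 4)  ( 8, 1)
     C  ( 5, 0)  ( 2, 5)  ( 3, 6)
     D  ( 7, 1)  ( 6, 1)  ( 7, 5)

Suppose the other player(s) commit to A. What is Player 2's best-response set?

u_2(P vs A) = 7
u_2(Q vs A) = 6
u_2(R vs A) = 0
max payoff 7 at {P}

P2 best: {P}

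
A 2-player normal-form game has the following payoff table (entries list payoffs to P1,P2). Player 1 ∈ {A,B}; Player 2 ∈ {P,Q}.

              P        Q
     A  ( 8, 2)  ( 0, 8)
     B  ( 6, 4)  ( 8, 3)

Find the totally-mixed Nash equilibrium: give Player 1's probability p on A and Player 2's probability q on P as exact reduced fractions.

P1 indiff ⇒ q·8+(1-q)·0 = q·6+(1-q)·8 ⇒ q(2) = (1-q)(8) ⇒ q = 4/5
P2 indiff ⇒ p·2+(1-p)·4 = p·8+(1-p)·3 ⇒ p(-6) = (1-p)(-1) ⇒ p = 1/7

p=1/7, q=4/5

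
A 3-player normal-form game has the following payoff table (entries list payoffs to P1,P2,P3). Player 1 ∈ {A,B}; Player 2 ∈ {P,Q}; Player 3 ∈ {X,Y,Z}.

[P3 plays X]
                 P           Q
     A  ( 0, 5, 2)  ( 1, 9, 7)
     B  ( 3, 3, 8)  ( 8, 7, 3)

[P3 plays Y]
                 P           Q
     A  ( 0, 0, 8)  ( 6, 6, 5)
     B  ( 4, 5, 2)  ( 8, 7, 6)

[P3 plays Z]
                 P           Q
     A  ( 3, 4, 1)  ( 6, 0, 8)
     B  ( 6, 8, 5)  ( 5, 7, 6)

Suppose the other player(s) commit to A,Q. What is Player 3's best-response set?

u_3(X vs A,Q) = 7
u_3(Y vs A,Q) = 5
u_3(Z vs A,Q) = 8
max payoff 8 at {Z}

P3 best: {Z}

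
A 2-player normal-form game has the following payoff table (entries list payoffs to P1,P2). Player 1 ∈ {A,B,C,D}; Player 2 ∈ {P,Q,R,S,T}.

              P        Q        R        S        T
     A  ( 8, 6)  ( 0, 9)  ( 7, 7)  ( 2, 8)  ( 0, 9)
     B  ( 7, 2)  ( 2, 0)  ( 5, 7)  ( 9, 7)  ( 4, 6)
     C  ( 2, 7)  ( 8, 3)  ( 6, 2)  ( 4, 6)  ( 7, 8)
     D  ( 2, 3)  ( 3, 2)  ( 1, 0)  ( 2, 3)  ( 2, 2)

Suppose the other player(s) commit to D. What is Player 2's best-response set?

BR_2 = {P,S}

u_2(P vs D) = 3
u_2(Q vs D) = 2
u_2(R vs D) = 0
u_2(S vs D) = 3
u_2(T vs D) = 2
max payoff 3 at {P,S}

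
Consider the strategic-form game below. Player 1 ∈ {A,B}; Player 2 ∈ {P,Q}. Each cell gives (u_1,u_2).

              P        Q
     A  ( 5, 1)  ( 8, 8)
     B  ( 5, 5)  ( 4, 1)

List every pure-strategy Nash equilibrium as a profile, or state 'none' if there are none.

(A,P): not NE [P2→Q gives 8>1]
(A,Q): NE
(B,P): NE
(B,Q): not NE [P1→A gives 8>4; P2→P gives 5>1]

Nash profiles: (A,Q), (B,P)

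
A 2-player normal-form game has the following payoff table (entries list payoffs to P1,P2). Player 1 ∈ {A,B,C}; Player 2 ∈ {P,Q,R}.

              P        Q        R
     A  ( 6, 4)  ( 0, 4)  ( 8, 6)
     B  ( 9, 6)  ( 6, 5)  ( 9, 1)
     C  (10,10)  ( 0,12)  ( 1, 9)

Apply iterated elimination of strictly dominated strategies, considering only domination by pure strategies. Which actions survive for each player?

P1 drop A (B beats it: P:9>6 Q:6>0 R:9>8)
P2 drop R (P beats it: B:6>1 C:10>9)
P1→{B,C} P2→{P,Q}

IESDS → P1:{B,C} P2:{P,Q}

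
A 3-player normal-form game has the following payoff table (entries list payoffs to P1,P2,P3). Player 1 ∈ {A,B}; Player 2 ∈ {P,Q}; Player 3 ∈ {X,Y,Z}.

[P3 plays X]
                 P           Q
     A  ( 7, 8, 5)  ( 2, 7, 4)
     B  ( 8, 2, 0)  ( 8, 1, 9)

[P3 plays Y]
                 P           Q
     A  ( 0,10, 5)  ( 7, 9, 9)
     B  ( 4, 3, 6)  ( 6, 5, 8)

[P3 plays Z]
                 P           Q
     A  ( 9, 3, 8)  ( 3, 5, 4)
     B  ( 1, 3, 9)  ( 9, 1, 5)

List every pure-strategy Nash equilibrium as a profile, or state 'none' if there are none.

No pure NE.

(A,P,X): not NE [P1→B gives 8>7; P3→Z gives 8>5]
(A,P,Y): not NE [P1→B gives 4>0; P3→Z gives 8>5]
(A,P,Z): not NE [P2→Q gives 5>3]
(A,Q,X): not NE [P1→B gives 8>2; P2→P gives 8>7; P3→Y gives 9>4]
(A,Q,Y): not NE [P2→P gives 10>9]
(A,Q,Z): not NE [P1→B gives 9>3; P3→Y gives 9>4]
(B,P,X): not NE [P3→Z gives 9>0]
(B,P,Y): not NE [P2→Q gives 5>3; P3→Z gives 9>6]
(B,P,Z): not NE [P1→A gives 9>1]
(B,Q,X): not NE [P2→P gives 2>1]
(B,Q,Y): not NE [P1→A gives 7>6; P3→X gives 9>8]
(B,Q,Z): not NE [P2→P gives 3>1; P3→X gives 9>5]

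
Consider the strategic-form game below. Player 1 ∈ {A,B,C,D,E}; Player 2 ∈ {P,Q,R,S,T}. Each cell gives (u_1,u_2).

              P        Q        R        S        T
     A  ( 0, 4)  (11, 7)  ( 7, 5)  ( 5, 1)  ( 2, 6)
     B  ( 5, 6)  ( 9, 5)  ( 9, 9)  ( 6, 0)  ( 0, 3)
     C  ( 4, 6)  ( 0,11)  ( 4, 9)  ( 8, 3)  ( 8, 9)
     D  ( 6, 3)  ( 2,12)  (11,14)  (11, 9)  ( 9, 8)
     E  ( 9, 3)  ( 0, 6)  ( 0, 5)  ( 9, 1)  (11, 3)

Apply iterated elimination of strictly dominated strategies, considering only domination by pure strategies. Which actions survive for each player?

P1 drop C (D beats it: P:6>4 Q:2>0 R:11>4 S:11>8 T:9>8)
P2 drop P (R beats it: A:5>4 B:9>6 D:14>3 E:5>3)
P2 drop S (Q beats it: A:7>1 B:5>0 D:12>9 E:6>1)
P2 drop T (Q beats it: A:7>6 B:5>3 D:12>8 E:6>3)
P1 drop E (A beats it: Q:11>0 R:7>0)
P1→{A,B,D} P2→{Q,R}

IESDS → P1:{A,B,D} P2:{Q,R}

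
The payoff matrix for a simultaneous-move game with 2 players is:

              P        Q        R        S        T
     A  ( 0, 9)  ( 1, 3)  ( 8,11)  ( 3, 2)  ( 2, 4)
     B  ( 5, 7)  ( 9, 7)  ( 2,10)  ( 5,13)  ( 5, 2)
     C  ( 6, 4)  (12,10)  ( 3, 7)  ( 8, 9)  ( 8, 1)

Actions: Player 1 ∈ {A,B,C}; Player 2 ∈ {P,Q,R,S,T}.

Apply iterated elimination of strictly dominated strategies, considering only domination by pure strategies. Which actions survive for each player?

P1 drop B (C beats it: P:6>5 Q:12>9 R:3>2 S:8>5 T:8>5)
P2 drop P (R beats it: A:11>9 C:7>4)
P2 drop S (Q beats it: A:3>2 C:10>9)
P2 drop T (R beats it: A:11>4 C:7>1)
P1→{A,C} P2→{Q,R}

Remaining: P1:{A,C} P2:{Q,R}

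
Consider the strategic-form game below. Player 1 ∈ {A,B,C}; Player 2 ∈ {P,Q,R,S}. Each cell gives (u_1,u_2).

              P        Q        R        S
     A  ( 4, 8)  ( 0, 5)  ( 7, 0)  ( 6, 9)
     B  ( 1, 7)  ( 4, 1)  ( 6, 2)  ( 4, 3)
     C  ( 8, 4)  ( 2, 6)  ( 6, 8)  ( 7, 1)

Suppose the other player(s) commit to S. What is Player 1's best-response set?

BR_1 = {C}

u_1(A vs S) = 6
u_1(B vs S) = 4
u_1(C vs S) = 7
max payoff 7 at {C}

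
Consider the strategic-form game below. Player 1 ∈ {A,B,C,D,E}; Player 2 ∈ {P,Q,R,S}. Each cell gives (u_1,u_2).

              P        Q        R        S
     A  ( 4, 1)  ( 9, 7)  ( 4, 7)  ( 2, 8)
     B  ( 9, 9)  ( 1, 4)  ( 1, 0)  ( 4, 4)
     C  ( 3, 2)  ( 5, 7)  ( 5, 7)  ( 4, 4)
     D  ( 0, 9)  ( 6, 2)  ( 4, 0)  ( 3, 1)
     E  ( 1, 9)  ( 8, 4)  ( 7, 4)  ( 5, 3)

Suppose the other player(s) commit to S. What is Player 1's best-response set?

u_1(A vs S) = 2
u_1(B vs S) = 4
u_1(C vs S) = 4
u_1(D vs S) = 3
u_1(E vs S) = 5
max payoff 5 at {E}

BR_1 = {E}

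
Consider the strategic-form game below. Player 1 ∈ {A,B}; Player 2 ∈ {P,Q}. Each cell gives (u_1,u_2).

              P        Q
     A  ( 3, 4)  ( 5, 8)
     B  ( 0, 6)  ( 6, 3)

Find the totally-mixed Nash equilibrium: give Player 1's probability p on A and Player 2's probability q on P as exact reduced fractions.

P1 indiff ⇒ q·3+(1-q)·5 = q·0+(1-q)·6 ⇒ q(3) = (1-q)(1) ⇒ q = 1/4
P2 indiff ⇒ p·4+(1-p)·6 = p·8+(1-p)·3 ⇒ p(-4) = (1-p)(-3) ⇒ p = 3/7

(p,q) = (3/7, 1/4)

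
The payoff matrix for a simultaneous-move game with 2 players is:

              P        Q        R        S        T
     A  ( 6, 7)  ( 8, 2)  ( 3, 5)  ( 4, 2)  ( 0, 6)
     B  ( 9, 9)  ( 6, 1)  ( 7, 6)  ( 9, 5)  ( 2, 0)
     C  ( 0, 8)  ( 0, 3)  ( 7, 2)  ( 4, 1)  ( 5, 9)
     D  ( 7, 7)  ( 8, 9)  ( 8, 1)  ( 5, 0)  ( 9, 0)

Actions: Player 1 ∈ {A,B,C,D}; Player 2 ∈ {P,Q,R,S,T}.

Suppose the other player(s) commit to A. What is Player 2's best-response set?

P2 best: {P}

u_2(P vs A) = 7
u_2(Q vs A) = 2
u_2(R vs A) = 5
u_2(S vs A) = 2
u_2(T vs A) = 6
max payoff 7 at {P}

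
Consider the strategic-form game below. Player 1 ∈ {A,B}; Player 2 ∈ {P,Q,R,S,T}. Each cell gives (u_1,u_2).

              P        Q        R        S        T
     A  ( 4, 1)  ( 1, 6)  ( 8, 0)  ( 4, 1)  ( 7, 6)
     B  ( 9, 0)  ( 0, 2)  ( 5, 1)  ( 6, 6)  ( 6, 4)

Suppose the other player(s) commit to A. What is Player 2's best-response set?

argmax u_2 = {Q,T}

u_2(P vs A) = 1
u_2(Q vs A) = 6
u_2(R vs A) = 0
u_2(S vs A) = 1
u_2(T vs A) = 6
max payoff 6 at {Q,T}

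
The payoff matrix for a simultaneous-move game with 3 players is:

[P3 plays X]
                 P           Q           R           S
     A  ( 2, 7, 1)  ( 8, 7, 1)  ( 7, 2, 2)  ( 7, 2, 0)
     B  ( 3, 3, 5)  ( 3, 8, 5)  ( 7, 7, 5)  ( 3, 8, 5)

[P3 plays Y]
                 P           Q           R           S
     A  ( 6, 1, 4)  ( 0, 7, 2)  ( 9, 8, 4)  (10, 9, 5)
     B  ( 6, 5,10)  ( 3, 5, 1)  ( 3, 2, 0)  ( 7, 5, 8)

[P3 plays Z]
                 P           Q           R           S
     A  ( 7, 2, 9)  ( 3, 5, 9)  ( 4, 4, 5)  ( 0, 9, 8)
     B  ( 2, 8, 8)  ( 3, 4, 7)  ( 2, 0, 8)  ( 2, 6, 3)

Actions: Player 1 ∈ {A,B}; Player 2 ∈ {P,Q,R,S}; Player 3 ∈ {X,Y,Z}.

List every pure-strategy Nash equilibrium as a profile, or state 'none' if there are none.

PSNE = {(B,P,Y)}

(A,P,X): not NE [P1→B gives 3>2; P3→Z gives 9>1]
(A,P,Y): not NE [P2→S gives 9>1; P3→Z gives 9>4]
(A,P,Z): not NE [P2→S gives 9>2]
(A,Q,X): not NE [P3→Z gives 9>1]
(A,Q,Y): not NE [P1→B gives 3>0; P2→S gives 9>7; P3→Z gives 9>2]
(A,Q,Z): not NE [P2→S gives 9>5]
(A,R,X): not NE [P2→Q gives 7>2; P3→Z gives 5>2]
(A,R,Y): not NE [P2→S gives 9>8; P3→Z gives 5>4]
(A,R,Z): not NE [P2→S gives 9>4]
(A,S,X): not NE [P2→Q gives 7>2; P3→Z gives 8>0]
(A,S,Y): not NE [P3→Z gives 8>5]
(A,S,Z): not NE [P1→B gives 2>0]
(B,P,X): not NE [P2→S gives 8>3; P3→Y gives 10>5]
(B,P,Y): NE
(B,P,Z): not NE [P1→A gives 7>2; P3→Y gives 10>8]
(B,Q,X): not NE [P1→A gives 8>3; P3→Z gives 7>5]
(B,Q,Y): not NE [P3→Z gives 7>1]
(B,Q,Z): not NE [P2→P gives 8>4]
(B,R,X): not NE [P2→S gives 8>7; P3→Z gives 8>5]
(B,R,Y): not NE [P1→A gives 9>3; P2→S gives 5>2; P3→Z gives 8>0]
(B,R,Z): not NE [P1→A gives 4>2; P2→P gives 8>0]
(B,S,X): not NE [P1→A gives 7>3; P3→Y gives 8>5]
(B,S,Y): not NE [P1→A gives 10>7]
(B,S,Z): not NE [P2→P gives 8>6; P3→Y gives 8>3]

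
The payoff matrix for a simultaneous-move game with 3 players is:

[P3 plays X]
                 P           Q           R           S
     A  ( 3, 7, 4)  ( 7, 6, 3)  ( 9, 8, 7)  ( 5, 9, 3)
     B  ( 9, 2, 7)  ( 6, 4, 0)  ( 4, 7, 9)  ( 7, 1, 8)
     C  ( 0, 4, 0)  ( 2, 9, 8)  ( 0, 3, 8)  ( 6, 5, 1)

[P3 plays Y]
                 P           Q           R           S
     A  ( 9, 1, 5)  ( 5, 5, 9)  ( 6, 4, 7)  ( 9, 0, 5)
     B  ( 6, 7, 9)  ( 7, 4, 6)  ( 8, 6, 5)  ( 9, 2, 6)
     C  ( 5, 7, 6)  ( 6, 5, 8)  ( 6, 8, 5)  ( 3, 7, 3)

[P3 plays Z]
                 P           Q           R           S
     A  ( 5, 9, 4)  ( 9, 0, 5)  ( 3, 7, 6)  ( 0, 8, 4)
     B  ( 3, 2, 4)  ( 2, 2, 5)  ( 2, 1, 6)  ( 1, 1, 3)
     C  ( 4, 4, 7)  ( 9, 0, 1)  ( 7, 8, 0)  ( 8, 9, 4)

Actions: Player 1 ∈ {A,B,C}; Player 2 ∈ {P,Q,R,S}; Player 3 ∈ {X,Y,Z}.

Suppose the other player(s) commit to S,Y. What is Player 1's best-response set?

argmax u_1 = {A,B}

u_1(A vs S,Y) = 9
u_1(B vs S,Y) = 9
u_1(C vs S,Y) = 3
max payoff 9 at {A,B}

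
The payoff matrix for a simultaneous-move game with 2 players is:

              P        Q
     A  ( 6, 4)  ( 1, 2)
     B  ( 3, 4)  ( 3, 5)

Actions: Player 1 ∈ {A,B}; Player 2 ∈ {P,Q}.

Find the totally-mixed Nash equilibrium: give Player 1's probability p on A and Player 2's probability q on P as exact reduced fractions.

P1 indiff ⇒ q·6+(1-q)·1 = q·3+(1-q)·3 ⇒ q(3) = (1-q)(2) ⇒ q = 2/5
P2 indiff ⇒ p·4+(1-p)·4 = p·2+(1-p)·5 ⇒ p(2) = (1-p)(1) ⇒ p = 1/3

P1 mixes 1/3 on A; P2 mixes 2/5 on P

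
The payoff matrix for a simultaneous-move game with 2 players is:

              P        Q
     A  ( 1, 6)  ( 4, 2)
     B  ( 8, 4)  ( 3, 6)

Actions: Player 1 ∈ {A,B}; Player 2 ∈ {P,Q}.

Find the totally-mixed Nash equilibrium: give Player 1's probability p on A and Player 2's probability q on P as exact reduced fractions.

P1 indiff ⇒ q·1+(1-q)·4 = q·8+(1-q)·3 ⇒ q(-7) = (1-q)(-1) ⇒ q = 1/8
P2 indiff ⇒ p·6+(1-p)·4 = p·2+(1-p)·6 ⇒ p(4) = (1-p)(2) ⇒ p = 1/3

p=1/3, q=1/8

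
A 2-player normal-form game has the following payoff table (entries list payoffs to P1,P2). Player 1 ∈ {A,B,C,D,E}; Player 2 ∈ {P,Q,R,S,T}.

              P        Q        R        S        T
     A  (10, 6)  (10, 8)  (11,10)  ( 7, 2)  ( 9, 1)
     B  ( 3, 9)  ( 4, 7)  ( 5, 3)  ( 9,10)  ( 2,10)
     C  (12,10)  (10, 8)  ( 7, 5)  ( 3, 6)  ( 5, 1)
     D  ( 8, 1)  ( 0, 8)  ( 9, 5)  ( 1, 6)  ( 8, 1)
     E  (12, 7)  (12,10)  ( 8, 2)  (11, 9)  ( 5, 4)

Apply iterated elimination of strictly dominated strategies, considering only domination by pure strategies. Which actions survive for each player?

P1 drop B (E beats it: P:12>3 Q:12>4 R:8>5 S:11>9 T:5>2)
P1 drop D (A beats it: P:10>8 Q:10>0 R:11>9 S:7>1 T:9>8)
P2 drop S (Q beats it: A:8>2 C:8>6 E:10>9)
P2 drop T (P beats it: A:6>1 C:10>1 E:7>4)
P1→{A,C,E} P2→{P,Q,R}

Survivors P1:{A,C,E} P2:{P,Q,R}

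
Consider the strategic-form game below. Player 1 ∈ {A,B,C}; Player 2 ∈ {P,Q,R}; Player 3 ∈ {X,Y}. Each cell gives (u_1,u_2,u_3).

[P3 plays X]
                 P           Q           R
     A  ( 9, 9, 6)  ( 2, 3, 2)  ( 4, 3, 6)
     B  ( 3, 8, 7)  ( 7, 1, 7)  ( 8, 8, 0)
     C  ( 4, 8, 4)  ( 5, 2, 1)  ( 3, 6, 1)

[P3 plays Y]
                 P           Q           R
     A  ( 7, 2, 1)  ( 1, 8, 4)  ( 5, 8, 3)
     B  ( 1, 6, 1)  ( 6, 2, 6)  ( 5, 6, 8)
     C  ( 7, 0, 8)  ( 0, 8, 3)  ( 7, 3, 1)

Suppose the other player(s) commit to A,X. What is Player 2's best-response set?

argmax u_2 = {P}

u_2(P vs A,X) = 9
u_2(Q vs A,X) = 3
u_2(R vs A,X) = 3
max payoff 9 at {P}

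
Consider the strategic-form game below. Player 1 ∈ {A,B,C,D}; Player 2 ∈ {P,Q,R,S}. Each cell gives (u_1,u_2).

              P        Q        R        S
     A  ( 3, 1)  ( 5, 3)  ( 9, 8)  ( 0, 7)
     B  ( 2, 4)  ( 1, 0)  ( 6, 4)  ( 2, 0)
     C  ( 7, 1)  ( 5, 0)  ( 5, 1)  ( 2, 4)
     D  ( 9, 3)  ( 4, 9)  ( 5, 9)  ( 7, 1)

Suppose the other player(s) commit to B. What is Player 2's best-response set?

u_2(P vs B) = 4
u_2(Q vs B) = 0
u_2(R vs B) = 4
u_2(S vs B) = 0
max payoff 4 at {P,R}

BR_2 = {P,R}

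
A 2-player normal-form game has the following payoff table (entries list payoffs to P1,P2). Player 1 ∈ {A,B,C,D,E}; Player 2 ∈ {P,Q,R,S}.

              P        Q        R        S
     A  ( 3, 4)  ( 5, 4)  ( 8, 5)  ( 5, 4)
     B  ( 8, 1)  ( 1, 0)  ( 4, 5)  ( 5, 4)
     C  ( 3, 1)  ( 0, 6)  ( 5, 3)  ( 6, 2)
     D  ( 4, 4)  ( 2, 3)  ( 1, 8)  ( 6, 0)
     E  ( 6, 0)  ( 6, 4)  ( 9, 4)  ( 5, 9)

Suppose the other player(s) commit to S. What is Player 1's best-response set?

P1 best: {C,D}

u_1(A vs S) = 5
u_1(B vs S) = 5
u_1(C vs S) = 6
u_1(D vs S) = 6
u_1(E vs S) = 5
max payoff 6 at {C,D}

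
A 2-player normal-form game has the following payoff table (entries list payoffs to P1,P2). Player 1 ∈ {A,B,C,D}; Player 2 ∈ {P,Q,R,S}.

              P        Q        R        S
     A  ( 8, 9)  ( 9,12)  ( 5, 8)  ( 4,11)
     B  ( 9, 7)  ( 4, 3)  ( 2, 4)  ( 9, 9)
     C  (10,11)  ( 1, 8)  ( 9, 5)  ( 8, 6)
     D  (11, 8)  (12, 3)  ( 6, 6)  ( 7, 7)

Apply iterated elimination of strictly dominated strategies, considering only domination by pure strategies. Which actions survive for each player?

P1 drop A (D beats it: P:11>8 Q:12>9 R:6>5 S:7>4)
P2 drop Q (P beats it: B:7>3 C:11>8 D:8>3)
P2 drop R (P beats it: B:7>4 C:11>5 D:8>6)
P1→{B,C,D} P2→{P,S}

IESDS → P1:{B,C,D} P2:{P,S}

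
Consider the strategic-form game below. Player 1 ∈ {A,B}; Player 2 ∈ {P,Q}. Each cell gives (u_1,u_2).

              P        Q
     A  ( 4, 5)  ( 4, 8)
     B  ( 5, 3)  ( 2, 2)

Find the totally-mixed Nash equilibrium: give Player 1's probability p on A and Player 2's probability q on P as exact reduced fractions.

(p,q) = (1/4, 2/3)

P1 indiff ⇒ q·4+(1-q)·4 = q·5+(1-q)·2 ⇒ q(-1) = (1-q)(-2) ⇒ q = 2/3
P2 indiff ⇒ p·5+(1-p)·3 = p·8+(1-p)·2 ⇒ p(-3) = (1-p)(-1) ⇒ p = 1/4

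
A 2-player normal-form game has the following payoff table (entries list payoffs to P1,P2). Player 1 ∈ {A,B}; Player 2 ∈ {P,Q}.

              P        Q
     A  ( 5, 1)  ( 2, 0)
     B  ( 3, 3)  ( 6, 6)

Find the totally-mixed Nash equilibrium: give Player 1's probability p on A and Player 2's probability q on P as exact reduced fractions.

(p,q) = (3/4, 2/3)

P1 indiff ⇒ q·5+(1-q)·2 = q·3+(1-q)·6 ⇒ q(2) = (1-q)(4) ⇒ q = 2/3
P2 indiff ⇒ p·1+(1-p)·3 = p·0+(1-p)·6 ⇒ p(1) = (1-p)(3) ⇒ p = 3/4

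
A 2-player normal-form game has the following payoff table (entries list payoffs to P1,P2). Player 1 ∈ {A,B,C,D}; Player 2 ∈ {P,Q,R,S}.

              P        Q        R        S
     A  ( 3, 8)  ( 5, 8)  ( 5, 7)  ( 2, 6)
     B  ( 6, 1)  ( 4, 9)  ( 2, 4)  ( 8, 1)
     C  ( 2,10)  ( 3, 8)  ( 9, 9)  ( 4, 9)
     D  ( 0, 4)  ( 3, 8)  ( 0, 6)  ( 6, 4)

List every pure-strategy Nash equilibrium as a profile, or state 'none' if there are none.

Nash profiles: (A,Q)

(A,P): not NE [P1→B gives 6>3]
(A,Q): NE
(A,R): not NE [P1→C gives 9>5; P2→Q gives 8>7]
(A,S): not NE [P1→B gives 8>2; P2→Q gives 8>6]
(B,P): not NE [P2→Q gives 9>1]
(B,Q): not NE [P1→A gives 5>4]
(B,R): not NE [P1→C gives 9>2; P2→Q gives 9>4]
(B,S): not NE [P2→Q gives 9>1]
(C,P): not NE [P1→B gives 6>2]
(C,Q): not NE [P1→A gives 5>3; P2→P gives 10>8]
(C,R): not NE [P2→P gives 10>9]
(C,S): not NE [P1→B gives 8>4; P2→P gives 10>9]
(D,P): not NE [P1→B gives 6>0; P2→Q gives 8>4]
(D,Q): not NE [P1→A gives 5>3]
(D,R): not NE [P1→C gives 9>0; P2→Q gives 8>6]
(D,S): not NE [P1→B gives 8>6; P2→Q gives 8>4]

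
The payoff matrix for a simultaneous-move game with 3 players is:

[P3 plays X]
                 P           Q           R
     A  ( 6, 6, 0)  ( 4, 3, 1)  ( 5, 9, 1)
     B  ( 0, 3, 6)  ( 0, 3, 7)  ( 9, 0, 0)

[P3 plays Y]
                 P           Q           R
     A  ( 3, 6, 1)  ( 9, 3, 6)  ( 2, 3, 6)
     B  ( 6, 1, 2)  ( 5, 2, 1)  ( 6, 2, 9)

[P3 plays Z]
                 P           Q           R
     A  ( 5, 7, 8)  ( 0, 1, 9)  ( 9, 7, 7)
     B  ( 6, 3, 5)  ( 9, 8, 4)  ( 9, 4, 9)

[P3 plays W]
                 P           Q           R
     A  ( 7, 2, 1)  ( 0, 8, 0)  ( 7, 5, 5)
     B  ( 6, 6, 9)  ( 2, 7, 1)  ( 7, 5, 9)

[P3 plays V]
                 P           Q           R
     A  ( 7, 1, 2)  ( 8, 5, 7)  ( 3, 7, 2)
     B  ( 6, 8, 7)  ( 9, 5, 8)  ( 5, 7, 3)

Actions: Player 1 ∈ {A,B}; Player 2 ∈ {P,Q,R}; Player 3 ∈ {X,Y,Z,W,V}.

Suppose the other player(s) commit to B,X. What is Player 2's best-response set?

P2 best: {P,Q}

u_2(P vs B,X) = 3
u_2(Q vs B,X) = 3
u_2(R vs B,X) = 0
max payoff 3 at {P,Q}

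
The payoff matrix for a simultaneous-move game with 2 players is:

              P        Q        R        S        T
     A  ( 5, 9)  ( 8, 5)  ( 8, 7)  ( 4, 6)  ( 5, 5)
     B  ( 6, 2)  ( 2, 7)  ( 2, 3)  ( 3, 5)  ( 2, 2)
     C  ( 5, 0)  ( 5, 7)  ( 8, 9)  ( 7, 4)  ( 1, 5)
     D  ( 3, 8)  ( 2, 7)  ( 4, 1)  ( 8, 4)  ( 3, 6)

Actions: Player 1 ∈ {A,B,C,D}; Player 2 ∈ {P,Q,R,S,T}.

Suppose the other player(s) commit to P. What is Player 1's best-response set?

u_1(A vs P) = 5
u_1(B vs P) = 6
u_1(C vs P) = 5
u_1(D vs P) = 3
max payoff 6 at {B}

BR_1 = {B}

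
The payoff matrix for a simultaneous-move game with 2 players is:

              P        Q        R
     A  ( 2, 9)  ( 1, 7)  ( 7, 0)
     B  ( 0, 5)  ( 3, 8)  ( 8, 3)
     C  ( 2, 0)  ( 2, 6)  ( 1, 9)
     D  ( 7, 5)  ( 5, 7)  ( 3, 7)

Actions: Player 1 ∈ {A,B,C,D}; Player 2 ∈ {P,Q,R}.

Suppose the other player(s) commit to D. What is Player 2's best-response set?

BR_2 = {Q,R}

u_2(P vs D) = 5
u_2(Q vs D) = 7
u_2(R vs D) = 7
max payoff 7 at {Q,R}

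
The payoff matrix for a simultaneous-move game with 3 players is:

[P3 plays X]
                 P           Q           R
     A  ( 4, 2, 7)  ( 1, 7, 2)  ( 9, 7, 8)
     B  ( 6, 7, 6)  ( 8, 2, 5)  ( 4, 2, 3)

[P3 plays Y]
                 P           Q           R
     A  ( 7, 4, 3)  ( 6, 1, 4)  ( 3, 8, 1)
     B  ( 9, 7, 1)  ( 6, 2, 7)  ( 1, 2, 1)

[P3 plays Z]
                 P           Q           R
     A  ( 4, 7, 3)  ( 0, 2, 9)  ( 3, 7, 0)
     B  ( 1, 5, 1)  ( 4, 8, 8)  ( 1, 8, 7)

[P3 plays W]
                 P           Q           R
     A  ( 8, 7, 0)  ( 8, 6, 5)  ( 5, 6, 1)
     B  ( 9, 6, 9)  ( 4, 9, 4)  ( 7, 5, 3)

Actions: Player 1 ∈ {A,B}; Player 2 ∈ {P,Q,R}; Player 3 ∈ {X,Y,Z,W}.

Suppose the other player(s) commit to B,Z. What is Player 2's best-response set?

u_2(P vs B,Z) = 5
u_2(Q vs B,Z) = 8
u_2(R vs B,Z) = 8
max payoff 8 at {Q,R}

P2 best: {Q,R}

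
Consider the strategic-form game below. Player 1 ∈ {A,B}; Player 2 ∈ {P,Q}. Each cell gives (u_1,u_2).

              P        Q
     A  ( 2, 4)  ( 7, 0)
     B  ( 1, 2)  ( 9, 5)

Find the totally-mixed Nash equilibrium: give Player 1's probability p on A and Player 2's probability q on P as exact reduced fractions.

P1 mixes 3/7 on A; P2 mixes 2/3 on P

P1 indiff ⇒ q·2+(1-q)·7 = q·1+(1-q)·9 ⇒ q(1) = (1-q)(2) ⇒ q = 2/3
P2 indiff ⇒ p·4+(1-p)·2 = p·0+(1-p)·5 ⇒ p(4) = (1-p)(3) ⇒ p = 3/7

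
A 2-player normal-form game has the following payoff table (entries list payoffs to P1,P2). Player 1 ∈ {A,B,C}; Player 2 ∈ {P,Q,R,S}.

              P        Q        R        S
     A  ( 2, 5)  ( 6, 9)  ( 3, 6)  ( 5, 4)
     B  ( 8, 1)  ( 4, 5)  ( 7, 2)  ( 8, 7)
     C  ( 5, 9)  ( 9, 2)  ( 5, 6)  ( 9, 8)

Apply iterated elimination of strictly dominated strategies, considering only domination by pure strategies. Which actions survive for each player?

P1 drop A (C beats it: P:5>2 Q:9>6 R:5>3 S:9>5)
P2 drop Q (S beats it: B:7>5 C:8>2)
P2 drop R (S beats it: B:7>2 C:8>6)
P1→{B,C} P2→{P,S}

Remaining: P1:{B,C} P2:{P,S}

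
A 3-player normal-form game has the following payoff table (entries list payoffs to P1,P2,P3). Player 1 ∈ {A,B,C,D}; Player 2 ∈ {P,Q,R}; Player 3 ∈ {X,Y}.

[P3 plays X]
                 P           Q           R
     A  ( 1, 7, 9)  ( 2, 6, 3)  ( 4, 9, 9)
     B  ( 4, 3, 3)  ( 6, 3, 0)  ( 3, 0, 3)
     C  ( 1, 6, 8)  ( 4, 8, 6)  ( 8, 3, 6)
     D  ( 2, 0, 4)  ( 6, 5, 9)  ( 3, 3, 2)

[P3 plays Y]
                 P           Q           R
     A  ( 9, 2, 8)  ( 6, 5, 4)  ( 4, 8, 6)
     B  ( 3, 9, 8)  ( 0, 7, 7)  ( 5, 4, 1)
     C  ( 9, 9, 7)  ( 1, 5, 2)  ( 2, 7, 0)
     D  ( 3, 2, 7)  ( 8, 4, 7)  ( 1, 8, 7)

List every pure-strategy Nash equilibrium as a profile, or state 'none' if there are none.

(A,P,X): not NE [P1→B gives 4>1; P2→R gives 9>7]
(A,P,Y): not NE [P2→R gives 8>2; P3→X gives 9>8]
(A,Q,X): not NE [P1→D gives 6>2; P2→R gives 9>6; P3→Y gives 4>3]
(A,Q,Y): not NE [P1→D gives 8>6; P2→R gives 8>5]
(A,R,X): not NE [P1→C gives 8>4]
(A,R,Y): not NE [P1→B gives 5>4; P3→X gives 9>6]
(B,P,X): not NE [P3→Y gives 8>3]
(B,P,Y): not NE [P1→C gives 9>3]
(B,Q,X): not NE [P3→Y gives 7>0]
(B,Q,Y): not NE [P1→D gives 8>0; P2→P gives 9>7]
(B,R,X): not NE [P1→C gives 8>3; P2→Q gives 3>0]
(B,R,Y): not NE [P2→P gives 9>4; P3→X gives 3>1]
(C,P,X): not NE [P1→B gives 4>1; P2→Q gives 8>6]
(C,P,Y): not NE [P3→X gives 8>7]
(C,Q,X): not NE [P1→D gives 6>4]
(C,Q,Y): not NE [P1→D gives 8>1; P2→P gives 9>5; P3→X gives 6>2]
(C,R,X): not NE [P2→Q gives 8>3]
(C,R,Y): not NE [P1→B gives 5>2; P2→P gives 9>7; P3→X gives 6>0]
(D,P,X): not NE [P1→B gives 4>2; P2→Q gives 5>0; P3→Y gives 7>4]
(D,P,Y): not NE [P1→C gives 9>3; P2→R gives 8>2]
(D,Q,X): NE
(D,Q,Y): not NE [P2→R gives 8>4; P3→X gives 9>7]
(D,R,X): not NE [P1→C gives 8>3; P2→Q gives 5>3; P3→Y gives 7>2]
(D,R,Y): not NE [P1→B gives 5>1]

PSNE = {(D,Q,X)}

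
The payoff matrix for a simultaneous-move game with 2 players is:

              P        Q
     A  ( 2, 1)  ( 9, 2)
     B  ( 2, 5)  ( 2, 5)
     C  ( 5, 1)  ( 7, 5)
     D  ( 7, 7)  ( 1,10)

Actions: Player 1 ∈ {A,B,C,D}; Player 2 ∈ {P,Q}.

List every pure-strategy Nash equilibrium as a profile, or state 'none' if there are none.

(A,P): not NE [P1→D gives 7>2; P2→Q gives 2>1]
(A,Q): NE
(B,P): not NE [P1→D gives 7>2]
(B,Q): not NE [P1→A gives 9>2]
(C,P): not NE [P1→D gives 7>5; P2→Q gives 5>1]
(C,Q): not NE [P1→A gives 9>7]
(D,P): not NE [P2→Q gives 10>7]
(D,Q): not NE [P1→A gives 9>1]

NE set: (A,Q)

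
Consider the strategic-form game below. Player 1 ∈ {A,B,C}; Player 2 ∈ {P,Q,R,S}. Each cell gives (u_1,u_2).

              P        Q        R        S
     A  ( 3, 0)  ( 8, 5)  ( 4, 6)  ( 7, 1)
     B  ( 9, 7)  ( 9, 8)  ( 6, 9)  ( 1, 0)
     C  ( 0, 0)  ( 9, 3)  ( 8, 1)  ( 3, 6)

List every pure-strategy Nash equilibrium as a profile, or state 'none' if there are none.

(A,P): not NE [P1→B gives 9>3; P2→R gives 6>0]
(A,Q): not NE [P1→C gives 9>8; P2→R gives 6>5]
(A,R): not NE [P1→C gives 8>4]
(A,S): not NE [P2→R gives 6>1]
(B,P): not NE [P2→R gives 9>7]
(B,Q): not NE [P2→R gives 9>8]
(B,R): not NE [P1→C gives 8>6]
(B,S): not NE [P1→A gives 7>1; P2→R gives 9>0]
(C,P): not NE [P1→B gives 9>0; P2→S gives 6>0]
(C,Q): not NE [P2→S gives 6>3]
(C,R): not NE [P2→S gives 6>1]
(C,S): not NE [P1→A gives 7>3]

Equilibria: none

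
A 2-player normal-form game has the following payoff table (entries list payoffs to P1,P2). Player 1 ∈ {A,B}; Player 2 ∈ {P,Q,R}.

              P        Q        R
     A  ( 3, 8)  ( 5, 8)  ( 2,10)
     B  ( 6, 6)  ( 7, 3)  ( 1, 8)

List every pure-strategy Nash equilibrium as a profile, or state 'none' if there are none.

NE set: (A,R)

(A,P): not NE [P1→B gives 6>3; P2→R gives 10>8]
(A,Q): not NE [P1→B gives 7>5; P2→R gives 10>8]
(A,R): NE
(B,P): not NE [P2→R gives 8>6]
(B,Q): not NE [P2→R gives 8>3]
(B,R): not NE [P1→A gives 2>1]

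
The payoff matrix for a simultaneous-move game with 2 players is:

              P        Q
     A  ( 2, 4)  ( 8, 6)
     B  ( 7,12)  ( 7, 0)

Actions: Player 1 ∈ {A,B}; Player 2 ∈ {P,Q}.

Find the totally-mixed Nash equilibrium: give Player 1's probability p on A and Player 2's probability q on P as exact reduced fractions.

P1 indiff ⇒ q·2+(1-q)·8 = q·7+(1-q)·7 ⇒ q(-5) = (1-q)(-1) ⇒ q = 1/6
P2 indiff ⇒ p·4+(1-p)·12 = p·6+(1-p)·0 ⇒ p(-2) = (1-p)(-12) ⇒ p = 6/7

p=6/7, q=1/6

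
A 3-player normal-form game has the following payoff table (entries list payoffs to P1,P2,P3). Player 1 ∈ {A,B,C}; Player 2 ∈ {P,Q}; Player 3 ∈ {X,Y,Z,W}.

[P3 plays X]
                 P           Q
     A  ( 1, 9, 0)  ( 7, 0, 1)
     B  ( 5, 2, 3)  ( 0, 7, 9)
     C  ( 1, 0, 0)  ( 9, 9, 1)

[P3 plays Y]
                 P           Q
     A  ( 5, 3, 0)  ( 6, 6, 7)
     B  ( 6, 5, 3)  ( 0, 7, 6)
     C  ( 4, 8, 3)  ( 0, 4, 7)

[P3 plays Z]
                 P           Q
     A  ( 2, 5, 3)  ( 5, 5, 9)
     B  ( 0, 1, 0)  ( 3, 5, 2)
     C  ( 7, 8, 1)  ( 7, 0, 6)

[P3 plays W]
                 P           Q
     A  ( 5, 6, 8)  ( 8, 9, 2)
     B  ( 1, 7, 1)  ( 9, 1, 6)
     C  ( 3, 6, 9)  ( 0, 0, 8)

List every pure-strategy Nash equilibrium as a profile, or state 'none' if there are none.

PSNE: ∅

(A,P,X): not NE [P1→B gives 5>1; P3→W gives 8>0]
(A,P,Y): not NE [P1→B gives 6>5; P2→Q gives 6>3; P3→W gives 8>0]
(A,P,Z): not NE [P1→C gives 7>2; P3→W gives 8>3]
(A,P,W): not NE [P2→Q gives 9>6]
(A,Q,X): not NE [P1→C gives 9>7; P2→P gives 9>0; P3→Z gives 9>1]
(A,Q,Y): not NE [P3→Z gives 9>7]
(A,Q,Z): not NE [P1→C gives 7>5]
(A,Q,W): not NE [P1→B gives 9>8; P3→Z gives 9>2]
(B,P,X): not NE [P2→Q gives 7>2]
(B,P,Y): not NE [P2→Q gives 7>5]
(B,P,Z): not NE [P1→C gives 7>0; P2→Q gives 5>1; P3→Y gives 3>0]
(B,P,W): not NE [P1→A gives 5>1; P3→Y gives 3>1]
(B,Q,X): not NE [P1→C gives 9>0]
(B,Q,Y): not NE [P1→A gives 6>0; P3→X gives 9>6]
(B,Q,Z): not NE [P1→C gives 7>3; P3→X gives 9>2]
(B,Q,W): not NE [P2→P gives 7>1; P3→X gives 9>6]
(C,P,X): not NE [P1→B gives 5>1; P2→Q gives 9>0; P3→W gives 9>0]
(C,P,Y): not NE [P1→B gives 6>4; P3→W gives 9>3]
(C,P,Z): not NE [P3→W gives 9>1]
(C,P,W): not NE [P1→A gives 5>3]
(C,Q,X): not NE [P3→W gives 8>1]
(C,Q,Y): not NE [P1→A gives 6>0; P2→P gives 8>4; P3→W gives 8>7]
(C,Q,Z): not NE [P2→P gives 8>0; P3→W gives 8>6]
(C,Q,W): not NE [P1→B gives 9>0; P2→P gives 6>0]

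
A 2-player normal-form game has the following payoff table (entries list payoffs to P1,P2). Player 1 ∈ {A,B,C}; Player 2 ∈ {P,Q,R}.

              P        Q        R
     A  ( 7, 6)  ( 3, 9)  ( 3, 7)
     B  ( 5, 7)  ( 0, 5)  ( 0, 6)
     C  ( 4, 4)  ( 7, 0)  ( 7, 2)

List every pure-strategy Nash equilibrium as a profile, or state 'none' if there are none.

No pure NE.

(A,P): not NE [P2→Q gives 9>6]
(A,Q): not NE [P1→C gives 7>3]
(A,R): not NE [P1→C gives 7>3; P2→Q gives 9>7]
(B,P): not NE [P1→A gives 7>5]
(B,Q): not NE [P1→C gives 7>0; P2→P gives 7>5]
(B,R): not NE [P1→C gives 7>0; P2→P gives 7>6]
(C,P): not NE [P1→A gives 7>4]
(C,Q): not NE [P2→P gives 4>0]
(C,R): not NE [P2→P gives 4>2]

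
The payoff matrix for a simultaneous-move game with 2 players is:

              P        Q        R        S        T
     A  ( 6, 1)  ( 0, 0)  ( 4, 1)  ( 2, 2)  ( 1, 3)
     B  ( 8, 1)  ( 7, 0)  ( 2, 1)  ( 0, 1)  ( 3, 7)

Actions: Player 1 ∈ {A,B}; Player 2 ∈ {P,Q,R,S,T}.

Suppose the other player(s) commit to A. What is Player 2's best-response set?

u_2(P vs A) = 1
u_2(Q vs A) = 0
u_2(R vs A) = 1
u_2(S vs A) = 2
u_2(T vs A) = 3
max payoff 3 at {T}

argmax u_2 = {T}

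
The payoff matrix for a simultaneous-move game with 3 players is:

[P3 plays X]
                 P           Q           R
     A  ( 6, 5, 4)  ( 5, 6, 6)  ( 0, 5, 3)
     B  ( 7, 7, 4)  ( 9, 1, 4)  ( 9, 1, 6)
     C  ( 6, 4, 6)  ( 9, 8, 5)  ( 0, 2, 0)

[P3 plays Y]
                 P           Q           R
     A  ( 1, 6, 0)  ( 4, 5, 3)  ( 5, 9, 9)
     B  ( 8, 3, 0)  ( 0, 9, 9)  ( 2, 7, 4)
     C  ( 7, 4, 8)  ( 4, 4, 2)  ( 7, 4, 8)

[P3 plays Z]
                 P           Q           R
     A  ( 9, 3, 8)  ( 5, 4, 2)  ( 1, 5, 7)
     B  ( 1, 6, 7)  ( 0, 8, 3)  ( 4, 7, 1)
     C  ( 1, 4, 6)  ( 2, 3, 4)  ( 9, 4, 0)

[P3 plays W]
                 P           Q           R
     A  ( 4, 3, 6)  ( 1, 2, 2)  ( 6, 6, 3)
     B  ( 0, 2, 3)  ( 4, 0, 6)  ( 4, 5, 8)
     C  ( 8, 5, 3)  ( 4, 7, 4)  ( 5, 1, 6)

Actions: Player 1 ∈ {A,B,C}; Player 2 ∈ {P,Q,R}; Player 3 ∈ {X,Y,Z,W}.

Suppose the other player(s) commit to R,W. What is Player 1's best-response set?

P1 best: {A}

u_1(A vs R,W) = 6
u_1(B vs R,W) = 4
u_1(C vs R,W) = 5
max payoff 6 at {A}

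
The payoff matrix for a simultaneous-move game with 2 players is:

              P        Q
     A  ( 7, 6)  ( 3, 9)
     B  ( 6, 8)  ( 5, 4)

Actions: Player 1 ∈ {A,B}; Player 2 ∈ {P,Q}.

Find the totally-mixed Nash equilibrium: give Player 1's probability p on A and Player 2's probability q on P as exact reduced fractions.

P1 indiff ⇒ q·7+(1-q)·3 = q·6+(1-q)·5 ⇒ q(1) = (1-q)(2) ⇒ q = 2/3
P2 indiff ⇒ p·6+(1-p)·8 = p·9+(1-p)·4 ⇒ p(-3) = (1-p)(-4) ⇒ p = 4/7

(p,q) = (4/7, 2/3)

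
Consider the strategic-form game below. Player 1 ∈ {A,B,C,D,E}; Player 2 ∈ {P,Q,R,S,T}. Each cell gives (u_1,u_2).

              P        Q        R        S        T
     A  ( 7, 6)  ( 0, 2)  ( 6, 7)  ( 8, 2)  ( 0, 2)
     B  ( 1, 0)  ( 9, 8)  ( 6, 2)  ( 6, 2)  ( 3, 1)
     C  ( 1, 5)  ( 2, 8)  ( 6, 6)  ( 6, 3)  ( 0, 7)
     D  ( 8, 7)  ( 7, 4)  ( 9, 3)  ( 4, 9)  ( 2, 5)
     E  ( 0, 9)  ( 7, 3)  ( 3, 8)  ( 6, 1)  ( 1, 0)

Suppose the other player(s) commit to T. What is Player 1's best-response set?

BR_1 = {B}

u_1(A vs T) = 0
u_1(B vs T) = 3
u_1(C vs T) = 0
u_1(D vs T) = 2
u_1(E vs T) = 1
max payoff 3 at {B}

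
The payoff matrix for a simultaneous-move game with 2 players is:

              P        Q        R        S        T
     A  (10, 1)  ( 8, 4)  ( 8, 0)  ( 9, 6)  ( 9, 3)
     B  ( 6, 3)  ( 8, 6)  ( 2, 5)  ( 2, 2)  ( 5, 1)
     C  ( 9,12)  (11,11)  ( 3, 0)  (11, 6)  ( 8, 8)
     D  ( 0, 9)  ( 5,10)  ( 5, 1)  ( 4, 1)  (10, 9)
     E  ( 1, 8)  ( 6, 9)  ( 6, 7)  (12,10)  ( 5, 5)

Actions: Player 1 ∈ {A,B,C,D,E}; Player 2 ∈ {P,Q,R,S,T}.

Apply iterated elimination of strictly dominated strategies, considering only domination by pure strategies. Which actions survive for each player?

IESDS → P1:{A,C,E} P2:{P,Q,S}

P1 drop B (C beats it: P:9>6 Q:11>8 R:3>2 S:11>2 T:8>5)
P2 drop R (P beats it: A:1>0 C:12>0 D:9>1 E:8>7)
P2 drop T (Q beats it: A:4>3 C:11>8 D:10>9 E:9>5)
P1 drop D (A beats it: P:10>0 Q:8>5 S:9>4)
P1→{A,C,E} P2→{P,Q,S}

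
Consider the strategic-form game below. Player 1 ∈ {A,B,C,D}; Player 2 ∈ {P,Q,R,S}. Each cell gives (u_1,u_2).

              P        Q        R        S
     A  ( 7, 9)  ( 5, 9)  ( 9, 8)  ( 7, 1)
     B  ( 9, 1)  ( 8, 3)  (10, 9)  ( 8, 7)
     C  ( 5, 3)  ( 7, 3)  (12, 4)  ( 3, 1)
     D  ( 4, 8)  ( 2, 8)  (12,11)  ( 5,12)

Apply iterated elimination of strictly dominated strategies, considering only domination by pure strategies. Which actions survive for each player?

Remaining: P1:{B,C,D} P2:{R,S}

P1 drop A (B beats it: P:9>7 Q:8>5 R:10>9 S:8>7)
P2 drop P (R beats it: B:9>1 C:4>3 D:11>8)
P2 drop Q (R beats it: B:9>3 C:4>3 D:11>8)
P1→{B,C,D} P2→{R,S}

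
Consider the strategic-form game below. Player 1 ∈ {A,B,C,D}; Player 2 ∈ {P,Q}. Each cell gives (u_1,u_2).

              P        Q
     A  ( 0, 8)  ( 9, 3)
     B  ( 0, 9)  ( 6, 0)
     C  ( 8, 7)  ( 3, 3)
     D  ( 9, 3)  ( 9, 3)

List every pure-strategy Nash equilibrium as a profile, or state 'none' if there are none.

(A,P): not NE [P1→D gives 9>0]
(A,Q): not NE [P2→P gives 8>3]
(B,P): not NE [P1→D gives 9>0]
(B,Q): not NE [P1→D gives 9>6; P2→P gives 9>0]
(C,P): not NE [P1→D gives 9>8]
(C,Q): not NE [P1→D gives 9>3; P2→P gives 7>3]
(D,P): NE
(D,Q): NE

NE set: (D,P), (D,Q)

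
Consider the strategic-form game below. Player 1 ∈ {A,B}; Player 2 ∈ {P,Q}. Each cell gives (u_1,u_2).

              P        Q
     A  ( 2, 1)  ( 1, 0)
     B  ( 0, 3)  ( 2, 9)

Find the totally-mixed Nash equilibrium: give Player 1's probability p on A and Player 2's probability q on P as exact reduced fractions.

(p,q) = (6/7, 1/3)

P1 indiff ⇒ q·2+(1-q)·1 = q·0+(1-q)·2 ⇒ q(2) = (1-q)(1) ⇒ q = 1/3
P2 indiff ⇒ p·1+(1-p)·3 = p·0+(1-p)·9 ⇒ p(1) = (1-p)(6) ⇒ p = 6/7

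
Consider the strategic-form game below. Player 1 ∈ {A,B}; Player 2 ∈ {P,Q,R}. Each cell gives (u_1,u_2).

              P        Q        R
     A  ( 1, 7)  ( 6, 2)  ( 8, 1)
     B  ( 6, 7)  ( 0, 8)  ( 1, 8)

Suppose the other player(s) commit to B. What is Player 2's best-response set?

u_2(P vs B) = 7
u_2(Q vs B) = 8
u_2(R vs B) = 8
max payoff 8 at {Q,R}

P2 best: {Q,R}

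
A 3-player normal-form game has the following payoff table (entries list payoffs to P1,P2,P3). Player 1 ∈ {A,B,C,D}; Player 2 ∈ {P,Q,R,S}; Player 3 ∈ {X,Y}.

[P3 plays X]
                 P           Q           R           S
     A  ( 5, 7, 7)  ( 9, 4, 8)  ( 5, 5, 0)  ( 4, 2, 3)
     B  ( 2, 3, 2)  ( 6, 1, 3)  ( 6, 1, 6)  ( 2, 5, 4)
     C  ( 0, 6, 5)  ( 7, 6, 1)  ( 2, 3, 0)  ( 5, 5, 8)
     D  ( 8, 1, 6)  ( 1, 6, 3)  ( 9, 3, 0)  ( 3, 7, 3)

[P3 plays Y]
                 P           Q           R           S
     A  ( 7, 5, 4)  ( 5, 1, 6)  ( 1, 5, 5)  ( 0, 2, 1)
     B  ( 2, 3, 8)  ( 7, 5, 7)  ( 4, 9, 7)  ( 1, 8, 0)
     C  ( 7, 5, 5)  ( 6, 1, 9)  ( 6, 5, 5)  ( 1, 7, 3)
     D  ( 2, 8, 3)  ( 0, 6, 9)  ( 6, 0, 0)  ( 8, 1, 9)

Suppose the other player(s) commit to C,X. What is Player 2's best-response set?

u_2(P vs C,X) = 6
u_2(Q vs C,X) = 6
u_2(R vs C,X) = 3
u_2(S vs C,X) = 5
max payoff 6 at {P,Q}

BR_2 = {P,Q}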